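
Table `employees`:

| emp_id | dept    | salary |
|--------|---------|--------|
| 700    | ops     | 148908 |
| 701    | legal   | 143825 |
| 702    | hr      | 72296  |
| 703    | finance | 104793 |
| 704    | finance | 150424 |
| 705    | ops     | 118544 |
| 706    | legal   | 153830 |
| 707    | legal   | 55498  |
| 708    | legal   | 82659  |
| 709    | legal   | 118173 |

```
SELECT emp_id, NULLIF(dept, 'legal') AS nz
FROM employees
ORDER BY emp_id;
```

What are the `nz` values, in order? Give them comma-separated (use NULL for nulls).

ops, NULL, hr, finance, finance, ops, NULL, NULL, NULL, NULL

emp_id=700: dept=ops vs legal: differ → ops
emp_id=701: dept=legal vs legal: equal → NULL
emp_id=702: dept=hr vs legal: differ → hr
emp_id=703: dept=finance vs legal: differ → finance
emp_id=704: dept=finance vs legal: differ → finance
emp_id=705: dept=ops vs legal: differ → ops
emp_id=706: dept=legal vs legal: equal → NULL
emp_id=707: dept=legal vs legal: equal → NULL
emp_id=708: dept=legal vs legal: equal → NULL
emp_id=709: dept=legal vs legal: equal → NULL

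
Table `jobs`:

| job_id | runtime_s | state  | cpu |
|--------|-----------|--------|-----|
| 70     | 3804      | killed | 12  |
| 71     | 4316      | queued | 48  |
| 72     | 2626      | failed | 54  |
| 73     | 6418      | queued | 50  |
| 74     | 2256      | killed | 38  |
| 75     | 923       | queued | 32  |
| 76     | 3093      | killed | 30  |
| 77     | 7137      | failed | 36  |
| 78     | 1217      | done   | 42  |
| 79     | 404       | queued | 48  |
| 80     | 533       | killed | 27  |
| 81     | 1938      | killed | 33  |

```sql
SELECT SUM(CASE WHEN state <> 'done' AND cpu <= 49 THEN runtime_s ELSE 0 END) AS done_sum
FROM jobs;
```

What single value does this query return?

24404

job_id=70: ✓ → 3804
job_id=71: ✓ → 4316
job_id=72: ✗
job_id=73: ✗
job_id=74: ✓ → 2256
job_id=75: ✓ → 923
job_id=76: ✓ → 3093
job_id=77: ✓ → 7137
job_id=78: ✗
job_id=79: ✓ → 404
job_id=80: ✓ → 533
job_id=81: ✓ → 1938
done_sum = 3804 + 4316 + 2256 + 923 + 3093 + 7137 + 404 + 533 + 1938 = 24404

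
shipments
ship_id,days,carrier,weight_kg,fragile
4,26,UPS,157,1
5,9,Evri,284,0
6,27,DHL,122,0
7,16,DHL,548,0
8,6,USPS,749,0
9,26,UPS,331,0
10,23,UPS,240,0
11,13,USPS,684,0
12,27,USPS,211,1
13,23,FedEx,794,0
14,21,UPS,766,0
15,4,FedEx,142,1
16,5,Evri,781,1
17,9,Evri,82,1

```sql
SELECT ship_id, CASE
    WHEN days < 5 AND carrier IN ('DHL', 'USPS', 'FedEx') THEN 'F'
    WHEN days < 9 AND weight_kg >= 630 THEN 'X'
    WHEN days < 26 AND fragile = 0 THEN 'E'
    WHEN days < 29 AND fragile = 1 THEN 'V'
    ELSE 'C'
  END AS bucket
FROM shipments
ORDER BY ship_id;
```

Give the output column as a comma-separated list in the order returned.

V, E, C, E, X, C, E, E, V, E, E, F, X, V

ship_id=4: days < 29 AND fragile = 1 → V
ship_id=5: days < 26 AND fragile = 0 → E
ship_id=6: ELSE → C
ship_id=7: days < 26 AND fragile = 0 → E
ship_id=8: days < 9 AND weight_kg >= 630 → X
ship_id=9: ELSE → C
ship_id=10: days < 26 AND fragile = 0 → E
ship_id=11: days < 26 AND fragile = 0 → E
ship_id=12: days < 29 AND fragile = 1 → V
ship_id=13: days < 26 AND fragile = 0 → E
ship_id=14: days < 26 AND fragile = 0 → E
ship_id=15: days < 5 AND carrier IN ('DHL', 'USPS', 'FedEx') → F
ship_id=16: days < 9 AND weight_kg >= 630 → X
ship_id=17: days < 29 AND fragile = 1 → V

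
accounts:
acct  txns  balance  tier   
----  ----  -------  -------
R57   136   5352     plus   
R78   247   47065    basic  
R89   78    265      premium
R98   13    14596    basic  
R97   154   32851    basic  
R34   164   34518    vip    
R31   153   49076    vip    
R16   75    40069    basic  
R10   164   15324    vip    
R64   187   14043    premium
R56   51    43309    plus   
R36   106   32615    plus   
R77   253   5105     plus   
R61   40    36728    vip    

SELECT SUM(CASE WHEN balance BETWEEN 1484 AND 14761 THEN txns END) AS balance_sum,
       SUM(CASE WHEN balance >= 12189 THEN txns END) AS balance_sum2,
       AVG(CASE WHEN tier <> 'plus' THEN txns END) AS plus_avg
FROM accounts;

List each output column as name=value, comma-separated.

[balance_sum: balance BETWEEN 1484 AND 14761]
acct=R57: ✓ → 136
acct=R78: ✗
acct=R89: ✗
acct=R98: ✓ → 13
acct=R97: ✗
acct=R34: ✗
acct=R31: ✗
acct=R16: ✗
acct=R10: ✗
acct=R64: ✓ → 187
acct=R56: ✗
acct=R36: ✗
acct=R77: ✓ → 253
acct=R61: ✗
balance_sum = 136 + 13 + 187 + 253 = 589
—
[balance_sum2: balance >= 12189]
acct=R57: ✗
acct=R78: ✓ → 247
acct=R89: ✗
acct=R98: ✓ → 13
acct=R97: ✓ → 154
acct=R34: ✓ → 164
acct=R31: ✓ → 153
acct=R16: ✓ → 75
acct=R10: ✓ → 164
acct=R64: ✓ → 187
acct=R56: ✓ → 51
acct=R36: ✓ → 106
acct=R77: ✗
acct=R61: ✓ → 40
balance_sum2 = 247 + 13 + 154 + 164 + 153 + 75 + 164 + 187 + 51 + 106 + 40 = 1354
—
[plus_avg: tier <> 'plus']
acct=R57: ✗
acct=R78: ✓ → 247
acct=R89: ✓ → 78
acct=R98: ✓ → 13
acct=R97: ✓ → 154
acct=R34: ✓ → 164
acct=R31: ✓ → 153
acct=R16: ✓ → 75
acct=R10: ✓ → 164
acct=R64: ✓ → 187
acct=R56: ✗
acct=R36: ✗
acct=R77: ✗
acct=R61: ✓ → 40
plus_avg = (247 + 78 + 13 + 154 + 164 + 153 + 75 + 164 + 187 + 40) / 10 = 127.5

balance_sum=589, balance_sum2=1354, plus_avg=127.5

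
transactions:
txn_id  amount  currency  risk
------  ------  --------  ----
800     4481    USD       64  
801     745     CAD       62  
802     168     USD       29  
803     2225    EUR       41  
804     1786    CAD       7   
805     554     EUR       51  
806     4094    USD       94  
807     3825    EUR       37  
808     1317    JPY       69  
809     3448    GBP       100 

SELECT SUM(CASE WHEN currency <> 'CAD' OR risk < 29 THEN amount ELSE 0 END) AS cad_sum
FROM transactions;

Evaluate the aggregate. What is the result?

21898

txn_id=800: ✓ → 4481
txn_id=801: ✗
txn_id=802: ✓ → 168
txn_id=803: ✓ → 2225
txn_id=804: ✓ → 1786
txn_id=805: ✓ → 554
txn_id=806: ✓ → 4094
txn_id=807: ✓ → 3825
txn_id=808: ✓ → 1317
txn_id=809: ✓ → 3448
cad_sum = 4481 + 168 + 2225 + 1786 + 554 + 4094 + 3825 + 1317 + 3448 = 21898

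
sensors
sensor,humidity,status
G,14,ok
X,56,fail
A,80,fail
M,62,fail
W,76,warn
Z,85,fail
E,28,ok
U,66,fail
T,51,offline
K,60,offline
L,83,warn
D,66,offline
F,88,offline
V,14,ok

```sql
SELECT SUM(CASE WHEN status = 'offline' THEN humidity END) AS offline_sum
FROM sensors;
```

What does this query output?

265

sensor=G: ✗
sensor=X: ✗
sensor=A: ✗
sensor=M: ✗
sensor=W: ✗
sensor=Z: ✗
sensor=E: ✗
sensor=U: ✗
sensor=T: ✓ → 51
sensor=K: ✓ → 60
sensor=L: ✗
sensor=D: ✓ → 66
sensor=F: ✓ → 88
sensor=V: ✗
offline_sum = 51 + 60 + 66 + 88 = 265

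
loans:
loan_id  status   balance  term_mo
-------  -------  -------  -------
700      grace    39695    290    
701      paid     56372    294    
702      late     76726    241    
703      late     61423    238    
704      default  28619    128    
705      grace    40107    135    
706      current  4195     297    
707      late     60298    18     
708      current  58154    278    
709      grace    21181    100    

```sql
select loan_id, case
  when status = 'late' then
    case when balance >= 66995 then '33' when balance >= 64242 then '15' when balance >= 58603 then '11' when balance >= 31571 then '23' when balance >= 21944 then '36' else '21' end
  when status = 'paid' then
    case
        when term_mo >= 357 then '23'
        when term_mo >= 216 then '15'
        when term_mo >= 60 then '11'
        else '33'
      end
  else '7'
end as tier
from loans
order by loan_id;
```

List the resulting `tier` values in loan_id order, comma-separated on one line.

7, 15, 33, 11, 7, 7, 7, 11, 7, 7

loan_id=700: status='grace' → outer ELSE → 7
loan_id=701: status='paid' → inner[term_mo >= 216] → 15
loan_id=702: status='late' → inner[balance >= 66995] → 33
loan_id=703: status='late' → inner[balance >= 58603] → 11
loan_id=704: status='default' → outer ELSE → 7
loan_id=705: status='grace' → outer ELSE → 7
loan_id=706: status='current' → outer ELSE → 7
loan_id=707: status='late' → inner[balance >= 58603] → 11
loan_id=708: status='current' → outer ELSE → 7
loan_id=709: status='grace' → outer ELSE → 7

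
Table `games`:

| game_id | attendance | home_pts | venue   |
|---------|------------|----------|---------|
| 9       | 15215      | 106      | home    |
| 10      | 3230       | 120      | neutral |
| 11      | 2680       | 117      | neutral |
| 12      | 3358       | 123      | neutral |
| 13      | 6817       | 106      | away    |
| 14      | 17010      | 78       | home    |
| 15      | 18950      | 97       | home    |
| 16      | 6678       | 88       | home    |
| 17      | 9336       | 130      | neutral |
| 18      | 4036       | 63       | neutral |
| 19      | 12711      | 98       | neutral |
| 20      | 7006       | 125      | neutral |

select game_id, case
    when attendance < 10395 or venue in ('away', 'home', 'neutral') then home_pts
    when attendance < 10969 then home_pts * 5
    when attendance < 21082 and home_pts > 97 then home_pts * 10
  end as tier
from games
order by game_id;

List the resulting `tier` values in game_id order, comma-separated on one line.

game_id=9: attendance < 10395 or venue in ('away', 'home', 'neutral') → 106
game_id=10: attendance < 10395 or venue in ('away', 'home', 'neutral') → 120
game_id=11: attendance < 10395 or venue in ('away', 'home', 'neutral') → 117
game_id=12: attendance < 10395 or venue in ('away', 'home', 'neutral') → 123
game_id=13: attendance < 10395 or venue in ('away', 'home', 'neutral') → 106
game_id=14: attendance < 10395 or venue in ('away', 'home', 'neutral') → 78
game_id=15: attendance < 10395 or venue in ('away', 'home', 'neutral') → 97
game_id=16: attendance < 10395 or venue in ('away', 'home', 'neutral') → 88
game_id=17: attendance < 10395 or venue in ('away', 'home', 'neutral') → 130
game_id=18: attendance < 10395 or venue in ('away', 'home', 'neutral') → 63
game_id=19: attendance < 10395 or venue in ('away', 'home', 'neutral') → 98
game_id=20: attendance < 10395 or venue in ('away', 'home', 'neutral') → 125

106, 120, 117, 123, 106, 78, 97, 88, 130, 63, 98, 125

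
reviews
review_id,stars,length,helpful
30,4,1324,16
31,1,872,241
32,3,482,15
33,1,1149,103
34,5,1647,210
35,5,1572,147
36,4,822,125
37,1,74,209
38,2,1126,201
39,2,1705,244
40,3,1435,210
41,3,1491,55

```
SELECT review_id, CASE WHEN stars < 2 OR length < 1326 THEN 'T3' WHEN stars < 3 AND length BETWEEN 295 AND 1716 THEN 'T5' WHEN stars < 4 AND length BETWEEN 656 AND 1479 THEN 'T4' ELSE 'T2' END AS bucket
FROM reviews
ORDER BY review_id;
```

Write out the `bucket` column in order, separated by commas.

review_id=30: stars < 2 OR length < 1326 → T3
review_id=31: stars < 2 OR length < 1326 → T3
review_id=32: stars < 2 OR length < 1326 → T3
review_id=33: stars < 2 OR length < 1326 → T3
review_id=34: ELSE → T2
review_id=35: ELSE → T2
review_id=36: stars < 2 OR length < 1326 → T3
review_id=37: stars < 2 OR length < 1326 → T3
review_id=38: stars < 2 OR length < 1326 → T3
review_id=39: stars < 3 AND length BETWEEN 295 AND 1716 → T5
review_id=40: stars < 4 AND length BETWEEN 656 AND 1479 → T4
review_id=41: ELSE → T2

T3, T3, T3, T3, T2, T2, T3, T3, T3, T5, T4, T2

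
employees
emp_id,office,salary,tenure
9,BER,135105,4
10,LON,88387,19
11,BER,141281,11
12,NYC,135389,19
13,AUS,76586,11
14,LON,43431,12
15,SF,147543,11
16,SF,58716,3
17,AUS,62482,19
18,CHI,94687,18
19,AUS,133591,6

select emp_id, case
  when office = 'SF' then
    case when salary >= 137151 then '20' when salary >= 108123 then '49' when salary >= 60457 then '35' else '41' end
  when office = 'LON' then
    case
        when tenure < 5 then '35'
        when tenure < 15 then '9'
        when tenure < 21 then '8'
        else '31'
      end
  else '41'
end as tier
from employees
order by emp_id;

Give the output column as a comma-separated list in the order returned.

41, 8, 41, 41, 41, 9, 20, 41, 41, 41, 41

emp_id=9: office='BER' → outer ELSE → 41
emp_id=10: office='LON' → inner[tenure < 21] → 8
emp_id=11: office='BER' → outer ELSE → 41
emp_id=12: office='NYC' → outer ELSE → 41
emp_id=13: office='AUS' → outer ELSE → 41
emp_id=14: office='LON' → inner[tenure < 15] → 9
emp_id=15: office='SF' → inner[salary >= 137151] → 20
emp_id=16: office='SF' → inner[ELSE] → 41
emp_id=17: office='AUS' → outer ELSE → 41
emp_id=18: office='CHI' → outer ELSE → 41
emp_id=19: office='AUS' → outer ELSE → 41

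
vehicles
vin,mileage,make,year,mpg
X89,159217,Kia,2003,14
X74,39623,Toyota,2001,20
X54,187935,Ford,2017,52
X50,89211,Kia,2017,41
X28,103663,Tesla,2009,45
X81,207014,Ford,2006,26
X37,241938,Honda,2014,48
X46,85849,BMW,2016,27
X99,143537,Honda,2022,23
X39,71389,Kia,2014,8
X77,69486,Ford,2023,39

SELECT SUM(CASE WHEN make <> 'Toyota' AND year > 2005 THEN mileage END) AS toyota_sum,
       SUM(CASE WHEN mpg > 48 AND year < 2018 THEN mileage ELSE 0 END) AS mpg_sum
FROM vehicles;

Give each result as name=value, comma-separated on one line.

[toyota_sum: make <> 'Toyota' AND year > 2005]
vin=X89: ✗
vin=X74: ✗
vin=X54: ✓ → 187935
vin=X50: ✓ → 89211
vin=X28: ✓ → 103663
vin=X81: ✓ → 207014
vin=X37: ✓ → 241938
vin=X46: ✓ → 85849
vin=X99: ✓ → 143537
vin=X39: ✓ → 71389
vin=X77: ✓ → 69486
toyota_sum = 187935 + 89211 + 103663 + 207014 + 241938 + 85849 + 143537 + 71389 + 69486 = 1200022
—
[mpg_sum: mpg > 48 AND year < 2018]
vin=X89: ✗
vin=X74: ✗
vin=X54: ✓ → 187935
vin=X50: ✗
vin=X28: ✗
vin=X81: ✗
vin=X37: ✗
vin=X46: ✗
vin=X99: ✗
vin=X39: ✗
vin=X77: ✗
mpg_sum = 187935

toyota_sum=1200022, mpg_sum=187935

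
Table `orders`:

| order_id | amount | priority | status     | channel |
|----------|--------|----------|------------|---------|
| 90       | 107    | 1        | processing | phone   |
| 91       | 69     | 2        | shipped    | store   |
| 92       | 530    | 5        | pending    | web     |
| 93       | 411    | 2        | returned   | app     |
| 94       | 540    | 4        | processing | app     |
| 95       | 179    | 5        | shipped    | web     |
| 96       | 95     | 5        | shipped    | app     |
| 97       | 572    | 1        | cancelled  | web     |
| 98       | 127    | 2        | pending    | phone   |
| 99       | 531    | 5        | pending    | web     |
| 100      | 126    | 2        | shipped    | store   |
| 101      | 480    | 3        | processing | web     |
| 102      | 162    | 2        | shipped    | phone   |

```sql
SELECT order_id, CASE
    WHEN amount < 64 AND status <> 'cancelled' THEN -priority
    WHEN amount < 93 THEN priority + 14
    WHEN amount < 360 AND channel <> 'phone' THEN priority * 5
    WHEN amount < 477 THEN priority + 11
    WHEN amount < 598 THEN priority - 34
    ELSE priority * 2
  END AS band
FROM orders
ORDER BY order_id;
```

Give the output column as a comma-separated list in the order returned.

order_id=90: amount < 477 → 12
order_id=91: amount < 93 → 16
order_id=92: amount < 598 → -29
order_id=93: amount < 477 → 13
order_id=94: amount < 598 → -30
order_id=95: amount < 360 AND channel <> 'phone' → 25
order_id=96: amount < 360 AND channel <> 'phone' → 25
order_id=97: amount < 598 → -33
order_id=98: amount < 477 → 13
order_id=99: amount < 598 → -29
order_id=100: amount < 360 AND channel <> 'phone' → 10
order_id=101: amount < 598 → -31
order_id=102: amount < 477 → 13

12, 16, -29, 13, -30, 25, 25, -33, 13, -29, 10, -31, 13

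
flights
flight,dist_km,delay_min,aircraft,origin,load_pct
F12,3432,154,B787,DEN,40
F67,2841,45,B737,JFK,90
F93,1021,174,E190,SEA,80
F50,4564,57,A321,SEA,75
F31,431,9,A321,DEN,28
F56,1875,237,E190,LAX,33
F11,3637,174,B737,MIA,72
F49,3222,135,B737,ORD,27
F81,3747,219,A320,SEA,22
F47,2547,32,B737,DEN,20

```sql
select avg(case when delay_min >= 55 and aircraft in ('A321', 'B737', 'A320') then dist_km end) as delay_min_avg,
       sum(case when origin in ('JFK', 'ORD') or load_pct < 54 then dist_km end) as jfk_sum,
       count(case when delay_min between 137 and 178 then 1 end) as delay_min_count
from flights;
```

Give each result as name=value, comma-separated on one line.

[delay_min_avg: delay_min >= 55 and aircraft in ('A321', 'B737', 'A320')]
flight=F12: ✗
flight=F67: ✗
flight=F93: ✗
flight=F50: ✓ → 4564
flight=F31: ✗
flight=F56: ✗
flight=F11: ✓ → 3637
flight=F49: ✓ → 3222
flight=F81: ✓ → 3747
flight=F47: ✗
delay_min_avg = (4564 + 3637 + 3222 + 3747) / 4 = 3792.5
—
[jfk_sum: origin in ('JFK', 'ORD') or load_pct < 54]
flight=F12: ✓ → 3432
flight=F67: ✓ → 2841
flight=F93: ✗
flight=F50: ✗
flight=F31: ✓ → 431
flight=F56: ✓ → 1875
flight=F11: ✗
flight=F49: ✓ → 3222
flight=F81: ✓ → 3747
flight=F47: ✓ → 2547
jfk_sum = 3432 + 2841 + 431 + 1875 + 3222 + 3747 + 2547 = 18095
—
[delay_min_count: delay_min between 137 and 178]
flight=F12: ✓ → 1
flight=F67: ✗
flight=F93: ✓ → 1
flight=F50: ✗
flight=F31: ✗
flight=F56: ✗
flight=F11: ✓ → 1
flight=F49: ✗
flight=F81: ✗
flight=F47: ✗
delay_min_count = COUNT(1, 1, 1) = 3

delay_min_avg=3792.5, jfk_sum=18095, delay_min_count=3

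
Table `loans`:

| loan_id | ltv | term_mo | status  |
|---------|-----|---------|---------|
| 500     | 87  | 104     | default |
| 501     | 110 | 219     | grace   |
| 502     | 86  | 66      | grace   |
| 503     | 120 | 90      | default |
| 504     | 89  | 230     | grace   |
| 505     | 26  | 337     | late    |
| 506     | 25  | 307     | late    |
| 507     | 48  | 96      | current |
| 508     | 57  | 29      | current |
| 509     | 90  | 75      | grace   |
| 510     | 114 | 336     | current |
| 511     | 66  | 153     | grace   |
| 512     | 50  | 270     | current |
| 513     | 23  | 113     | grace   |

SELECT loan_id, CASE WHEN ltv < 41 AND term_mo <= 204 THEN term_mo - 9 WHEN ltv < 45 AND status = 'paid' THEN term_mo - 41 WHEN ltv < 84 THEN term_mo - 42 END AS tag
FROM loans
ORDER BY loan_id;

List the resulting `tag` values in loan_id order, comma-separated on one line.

loan_id=500: (no match → NULL) → NULL
loan_id=501: (no match → NULL) → NULL
loan_id=502: (no match → NULL) → NULL
loan_id=503: (no match → NULL) → NULL
loan_id=504: (no match → NULL) → NULL
loan_id=505: ltv < 84 → 295
loan_id=506: ltv < 84 → 265
loan_id=507: ltv < 84 → 54
loan_id=508: ltv < 84 → -13
loan_id=509: (no match → NULL) → NULL
loan_id=510: (no match → NULL) → NULL
loan_id=511: ltv < 84 → 111
loan_id=512: ltv < 84 → 228
loan_id=513: ltv < 41 AND term_mo <= 204 → 104

NULL, NULL, NULL, NULL, NULL, 295, 265, 54, -13, NULL, NULL, 111, 228, 104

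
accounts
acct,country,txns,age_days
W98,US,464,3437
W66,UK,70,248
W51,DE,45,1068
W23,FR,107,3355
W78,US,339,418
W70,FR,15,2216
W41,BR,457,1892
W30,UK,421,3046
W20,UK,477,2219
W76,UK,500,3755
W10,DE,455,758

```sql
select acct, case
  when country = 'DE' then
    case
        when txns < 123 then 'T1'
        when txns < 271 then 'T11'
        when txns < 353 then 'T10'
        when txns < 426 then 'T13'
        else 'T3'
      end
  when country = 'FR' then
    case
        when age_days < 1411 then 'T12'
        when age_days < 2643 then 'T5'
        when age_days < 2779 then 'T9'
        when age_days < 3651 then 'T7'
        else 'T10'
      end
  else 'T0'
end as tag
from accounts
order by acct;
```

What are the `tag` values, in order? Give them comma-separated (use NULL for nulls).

T3, T0, T7, T0, T0, T1, T0, T5, T0, T0, T0

acct=W10: country='DE' → inner[ELSE] → T3
acct=W20: country='UK' → outer ELSE → T0
acct=W23: country='FR' → inner[age_days < 3651] → T7
acct=W30: country='UK' → outer ELSE → T0
acct=W41: country='BR' → outer ELSE → T0
acct=W51: country='DE' → inner[txns < 123] → T1
acct=W66: country='UK' → outer ELSE → T0
acct=W70: country='FR' → inner[age_days < 2643] → T5
acct=W76: country='UK' → outer ELSE → T0
acct=W78: country='US' → outer ELSE → T0
acct=W98: country='US' → outer ELSE → T0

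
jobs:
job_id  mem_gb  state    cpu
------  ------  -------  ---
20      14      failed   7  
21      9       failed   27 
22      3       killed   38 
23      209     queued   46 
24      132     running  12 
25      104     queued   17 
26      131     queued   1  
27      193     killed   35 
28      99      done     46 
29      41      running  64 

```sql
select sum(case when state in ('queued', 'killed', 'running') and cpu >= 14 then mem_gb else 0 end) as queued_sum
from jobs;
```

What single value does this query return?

job_id=20: ✗
job_id=21: ✗
job_id=22: ✓ → 3
job_id=23: ✓ → 209
job_id=24: ✗
job_id=25: ✓ → 104
job_id=26: ✗
job_id=27: ✓ → 193
job_id=28: ✗
job_id=29: ✓ → 41
queued_sum = 3 + 209 + 104 + 193 + 41 = 550

550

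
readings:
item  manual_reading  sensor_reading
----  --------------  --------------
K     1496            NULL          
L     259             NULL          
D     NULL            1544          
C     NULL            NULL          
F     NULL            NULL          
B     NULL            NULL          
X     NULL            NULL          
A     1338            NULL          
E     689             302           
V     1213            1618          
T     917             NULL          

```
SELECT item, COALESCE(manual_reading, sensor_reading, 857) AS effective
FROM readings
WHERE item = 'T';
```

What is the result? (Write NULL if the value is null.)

item = T: manual_reading=917, sensor_reading=NULL.
manual_reading=917 → 917

917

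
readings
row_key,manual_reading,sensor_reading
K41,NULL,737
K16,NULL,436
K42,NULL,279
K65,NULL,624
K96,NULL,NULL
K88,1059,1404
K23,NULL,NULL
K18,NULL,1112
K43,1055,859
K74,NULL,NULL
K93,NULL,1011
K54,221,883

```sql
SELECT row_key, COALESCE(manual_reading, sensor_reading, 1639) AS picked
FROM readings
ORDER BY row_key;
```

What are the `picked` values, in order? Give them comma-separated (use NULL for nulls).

row_key=K16: manual_reading=NULL, sensor_reading=436 → 436
row_key=K18: manual_reading=NULL, sensor_reading=1112 → 1112
row_key=K23: manual_reading=NULL, sensor_reading=NULL, → literal 1639 → 1639
row_key=K41: manual_reading=NULL, sensor_reading=737 → 737
row_key=K42: manual_reading=NULL, sensor_reading=279 → 279
row_key=K43: manual_reading=1055 → 1055
row_key=K54: manual_reading=221 → 221
row_key=K65: manual_reading=NULL, sensor_reading=624 → 624
row_key=K74: manual_reading=NULL, sensor_reading=NULL, → literal 1639 → 1639
row_key=K88: manual_reading=1059 → 1059
row_key=K93: manual_reading=NULL, sensor_reading=1011 → 1011
row_key=K96: manual_reading=NULL, sensor_reading=NULL, → literal 1639 → 1639

436, 1112, 1639, 737, 279, 1055, 221, 624, 1639, 1059, 1011, 1639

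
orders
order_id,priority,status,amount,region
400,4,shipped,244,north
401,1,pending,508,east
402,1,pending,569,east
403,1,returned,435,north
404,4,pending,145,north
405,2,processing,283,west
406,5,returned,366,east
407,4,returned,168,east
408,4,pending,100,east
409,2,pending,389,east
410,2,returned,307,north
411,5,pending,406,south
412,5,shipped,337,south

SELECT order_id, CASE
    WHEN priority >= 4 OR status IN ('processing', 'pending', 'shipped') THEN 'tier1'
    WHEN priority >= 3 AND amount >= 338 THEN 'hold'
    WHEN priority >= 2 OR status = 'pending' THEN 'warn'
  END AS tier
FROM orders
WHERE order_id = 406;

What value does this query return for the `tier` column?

tier1

order_id = 406: priority=5, status=returned, amount=366, region=east.
priority >= 4 OR status IN ('processing', 'pending', 'shipped') → true → tier1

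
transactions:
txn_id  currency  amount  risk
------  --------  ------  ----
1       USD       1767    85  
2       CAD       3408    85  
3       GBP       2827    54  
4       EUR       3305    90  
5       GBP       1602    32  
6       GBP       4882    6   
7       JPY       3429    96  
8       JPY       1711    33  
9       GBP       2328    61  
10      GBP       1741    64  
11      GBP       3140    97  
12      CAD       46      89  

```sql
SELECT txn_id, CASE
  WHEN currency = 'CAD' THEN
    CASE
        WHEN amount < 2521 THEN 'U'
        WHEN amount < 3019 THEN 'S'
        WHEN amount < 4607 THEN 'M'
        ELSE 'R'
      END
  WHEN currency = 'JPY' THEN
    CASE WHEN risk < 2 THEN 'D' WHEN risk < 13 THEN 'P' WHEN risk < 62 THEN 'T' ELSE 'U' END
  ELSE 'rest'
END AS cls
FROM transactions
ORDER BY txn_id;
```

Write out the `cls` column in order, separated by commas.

txn_id=1: currency='USD' → outer ELSE → rest
txn_id=2: currency='CAD' → inner[amount < 4607] → M
txn_id=3: currency='GBP' → outer ELSE → rest
txn_id=4: currency='EUR' → outer ELSE → rest
txn_id=5: currency='GBP' → outer ELSE → rest
txn_id=6: currency='GBP' → outer ELSE → rest
txn_id=7: currency='JPY' → inner[ELSE] → U
txn_id=8: currency='JPY' → inner[risk < 62] → T
txn_id=9: currency='GBP' → outer ELSE → rest
txn_id=10: currency='GBP' → outer ELSE → rest
txn_id=11: currency='GBP' → outer ELSE → rest
txn_id=12: currency='CAD' → inner[amount < 2521] → U

rest, M, rest, rest, rest, rest, U, T, rest, rest, rest, U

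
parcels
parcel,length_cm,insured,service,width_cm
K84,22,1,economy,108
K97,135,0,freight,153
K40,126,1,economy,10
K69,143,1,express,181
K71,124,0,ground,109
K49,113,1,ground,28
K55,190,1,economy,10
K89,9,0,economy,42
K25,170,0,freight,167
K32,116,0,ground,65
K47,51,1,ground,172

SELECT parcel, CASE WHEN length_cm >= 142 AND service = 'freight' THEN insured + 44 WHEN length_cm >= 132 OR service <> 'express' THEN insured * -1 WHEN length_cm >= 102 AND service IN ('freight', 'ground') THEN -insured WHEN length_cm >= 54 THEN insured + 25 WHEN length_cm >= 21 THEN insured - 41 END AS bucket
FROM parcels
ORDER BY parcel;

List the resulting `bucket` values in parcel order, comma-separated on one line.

parcel=K25: length_cm >= 142 AND service = 'freight' → 44
parcel=K32: length_cm >= 132 OR service <> 'express' → 0
parcel=K40: length_cm >= 132 OR service <> 'express' → -1
parcel=K47: length_cm >= 132 OR service <> 'express' → -1
parcel=K49: length_cm >= 132 OR service <> 'express' → -1
parcel=K55: length_cm >= 132 OR service <> 'express' → -1
parcel=K69: length_cm >= 132 OR service <> 'express' → -1
parcel=K71: length_cm >= 132 OR service <> 'express' → 0
parcel=K84: length_cm >= 132 OR service <> 'express' → -1
parcel=K89: length_cm >= 132 OR service <> 'express' → 0
parcel=K97: length_cm >= 132 OR service <> 'express' → 0

44, 0, -1, -1, -1, -1, -1, 0, -1, 0, 0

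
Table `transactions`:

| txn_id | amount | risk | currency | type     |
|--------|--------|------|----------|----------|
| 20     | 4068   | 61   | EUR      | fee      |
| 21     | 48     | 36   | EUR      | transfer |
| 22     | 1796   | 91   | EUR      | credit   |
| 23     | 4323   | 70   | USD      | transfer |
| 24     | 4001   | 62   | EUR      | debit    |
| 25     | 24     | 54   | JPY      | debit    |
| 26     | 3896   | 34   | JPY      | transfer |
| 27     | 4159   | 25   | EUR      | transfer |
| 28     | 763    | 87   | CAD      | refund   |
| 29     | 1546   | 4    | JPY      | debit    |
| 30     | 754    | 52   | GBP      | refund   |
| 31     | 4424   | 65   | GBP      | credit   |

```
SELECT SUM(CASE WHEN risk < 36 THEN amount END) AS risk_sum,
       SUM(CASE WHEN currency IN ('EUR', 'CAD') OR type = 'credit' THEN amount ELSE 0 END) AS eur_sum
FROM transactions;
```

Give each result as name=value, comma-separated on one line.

risk_sum=9601, eur_sum=19259

[risk_sum: risk < 36]
txn_id=20: ✗
txn_id=21: ✗
txn_id=22: ✗
txn_id=23: ✗
txn_id=24: ✗
txn_id=25: ✗
txn_id=26: ✓ → 3896
txn_id=27: ✓ → 4159
txn_id=28: ✗
txn_id=29: ✓ → 1546
txn_id=30: ✗
txn_id=31: ✗
risk_sum = 3896 + 4159 + 1546 = 9601
—
[eur_sum: currency IN ('EUR', 'CAD') OR type = 'credit']
txn_id=20: ✓ → 4068
txn_id=21: ✓ → 48
txn_id=22: ✓ → 1796
txn_id=23: ✗
txn_id=24: ✓ → 4001
txn_id=25: ✗
txn_id=26: ✗
txn_id=27: ✓ → 4159
txn_id=28: ✓ → 763
txn_id=29: ✗
txn_id=30: ✗
txn_id=31: ✓ → 4424
eur_sum = 4068 + 48 + 1796 + 4001 + 4159 + 763 + 4424 = 19259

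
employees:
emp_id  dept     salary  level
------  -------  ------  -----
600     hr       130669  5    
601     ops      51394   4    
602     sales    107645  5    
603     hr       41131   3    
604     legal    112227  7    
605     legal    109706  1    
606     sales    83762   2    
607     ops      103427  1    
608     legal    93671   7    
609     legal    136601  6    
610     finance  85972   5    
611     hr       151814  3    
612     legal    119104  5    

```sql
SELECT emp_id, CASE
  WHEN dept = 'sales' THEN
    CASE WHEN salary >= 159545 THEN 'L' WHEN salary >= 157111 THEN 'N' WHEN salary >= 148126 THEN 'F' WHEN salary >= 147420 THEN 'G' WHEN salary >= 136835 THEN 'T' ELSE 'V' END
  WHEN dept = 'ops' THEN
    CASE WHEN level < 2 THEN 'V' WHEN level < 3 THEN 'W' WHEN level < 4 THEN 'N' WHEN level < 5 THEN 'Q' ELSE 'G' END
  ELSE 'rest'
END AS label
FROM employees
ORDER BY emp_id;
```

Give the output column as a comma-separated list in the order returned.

rest, Q, V, rest, rest, rest, V, V, rest, rest, rest, rest, rest

emp_id=600: dept='hr' → outer ELSE → rest
emp_id=601: dept='ops' → inner[level < 5] → Q
emp_id=602: dept='sales' → inner[ELSE] → V
emp_id=603: dept='hr' → outer ELSE → rest
emp_id=604: dept='legal' → outer ELSE → rest
emp_id=605: dept='legal' → outer ELSE → rest
emp_id=606: dept='sales' → inner[ELSE] → V
emp_id=607: dept='ops' → inner[level < 2] → V
emp_id=608: dept='legal' → outer ELSE → rest
emp_id=609: dept='legal' → outer ELSE → rest
emp_id=610: dept='finance' → outer ELSE → rest
emp_id=611: dept='hr' → outer ELSE → rest
emp_id=612: dept='legal' → outer ELSE → rest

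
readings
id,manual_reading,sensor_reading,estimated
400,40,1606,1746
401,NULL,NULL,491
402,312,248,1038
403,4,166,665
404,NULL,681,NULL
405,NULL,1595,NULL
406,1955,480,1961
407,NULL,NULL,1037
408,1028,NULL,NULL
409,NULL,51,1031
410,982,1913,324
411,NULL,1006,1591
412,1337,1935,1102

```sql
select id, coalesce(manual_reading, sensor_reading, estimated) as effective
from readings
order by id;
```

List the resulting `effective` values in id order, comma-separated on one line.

id=400: manual_reading=40 → 40
id=401: manual_reading=NULL, sensor_reading=NULL, estimated=491 → 491
id=402: manual_reading=312 → 312
id=403: manual_reading=4 → 4
id=404: manual_reading=NULL, sensor_reading=681 → 681
id=405: manual_reading=NULL, sensor_reading=1595 → 1595
id=406: manual_reading=1955 → 1955
id=407: manual_reading=NULL, sensor_reading=NULL, estimated=1037 → 1037
id=408: manual_reading=1028 → 1028
id=409: manual_reading=NULL, sensor_reading=51 → 51
id=410: manual_reading=982 → 982
id=411: manual_reading=NULL, sensor_reading=1006 → 1006
id=412: manual_reading=1337 → 1337

40, 491, 312, 4, 681, 1595, 1955, 1037, 1028, 51, 982, 1006, 1337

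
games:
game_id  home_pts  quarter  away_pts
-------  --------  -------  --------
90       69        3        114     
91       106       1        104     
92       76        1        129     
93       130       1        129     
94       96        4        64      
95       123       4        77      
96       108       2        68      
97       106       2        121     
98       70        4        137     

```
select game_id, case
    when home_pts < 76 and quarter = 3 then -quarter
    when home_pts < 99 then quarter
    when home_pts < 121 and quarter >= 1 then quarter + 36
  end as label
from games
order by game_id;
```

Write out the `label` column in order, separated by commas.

game_id=90: home_pts < 76 and quarter = 3 → -3
game_id=91: home_pts < 121 and quarter >= 1 → 37
game_id=92: home_pts < 99 → 1
game_id=93: (no match → NULL) → NULL
game_id=94: home_pts < 99 → 4
game_id=95: (no match → NULL) → NULL
game_id=96: home_pts < 121 and quarter >= 1 → 38
game_id=97: home_pts < 121 and quarter >= 1 → 38
game_id=98: home_pts < 99 → 4

-3, 37, 1, NULL, 4, NULL, 38, 38, 4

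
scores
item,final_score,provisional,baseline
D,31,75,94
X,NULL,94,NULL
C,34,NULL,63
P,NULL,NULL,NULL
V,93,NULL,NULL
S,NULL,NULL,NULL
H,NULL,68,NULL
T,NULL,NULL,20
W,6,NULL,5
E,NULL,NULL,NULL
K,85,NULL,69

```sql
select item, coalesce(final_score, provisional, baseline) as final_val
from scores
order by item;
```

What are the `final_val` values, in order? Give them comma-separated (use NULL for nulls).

item=C: final_score=34 → 34
item=D: final_score=31 → 31
item=E: final_score=NULL, provisional=NULL, baseline=NULL (all NULL) → NULL
item=H: final_score=NULL, provisional=68 → 68
item=K: final_score=85 → 85
item=P: final_score=NULL, provisional=NULL, baseline=NULL (all NULL) → NULL
item=S: final_score=NULL, provisional=NULL, baseline=NULL (all NULL) → NULL
item=T: final_score=NULL, provisional=NULL, baseline=20 → 20
item=V: final_score=93 → 93
item=W: final_score=6 → 6
item=X: final_score=NULL, provisional=94 → 94

34, 31, NULL, 68, 85, NULL, NULL, 20, 93, 6, 94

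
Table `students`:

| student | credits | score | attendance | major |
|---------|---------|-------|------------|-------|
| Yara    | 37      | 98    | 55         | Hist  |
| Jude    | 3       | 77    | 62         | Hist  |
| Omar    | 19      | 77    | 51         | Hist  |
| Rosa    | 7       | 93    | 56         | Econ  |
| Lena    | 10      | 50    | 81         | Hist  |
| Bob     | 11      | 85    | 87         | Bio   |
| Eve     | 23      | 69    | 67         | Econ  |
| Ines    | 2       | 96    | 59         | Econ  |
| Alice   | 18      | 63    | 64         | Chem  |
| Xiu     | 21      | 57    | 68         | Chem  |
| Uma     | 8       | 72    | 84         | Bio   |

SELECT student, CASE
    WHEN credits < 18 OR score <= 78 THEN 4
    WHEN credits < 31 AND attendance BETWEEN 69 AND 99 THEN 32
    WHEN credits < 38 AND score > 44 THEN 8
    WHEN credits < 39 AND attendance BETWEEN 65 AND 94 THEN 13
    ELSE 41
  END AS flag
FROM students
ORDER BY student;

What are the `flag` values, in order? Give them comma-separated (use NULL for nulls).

student=Alice: credits < 18 OR score <= 78 → 4
student=Bob: credits < 18 OR score <= 78 → 4
student=Eve: credits < 18 OR score <= 78 → 4
student=Ines: credits < 18 OR score <= 78 → 4
student=Jude: credits < 18 OR score <= 78 → 4
student=Lena: credits < 18 OR score <= 78 → 4
student=Omar: credits < 18 OR score <= 78 → 4
student=Rosa: credits < 18 OR score <= 78 → 4
student=Uma: credits < 18 OR score <= 78 → 4
student=Xiu: credits < 18 OR score <= 78 → 4
student=Yara: credits < 38 AND score > 44 → 8

4, 4, 4, 4, 4, 4, 4, 4, 4, 4, 8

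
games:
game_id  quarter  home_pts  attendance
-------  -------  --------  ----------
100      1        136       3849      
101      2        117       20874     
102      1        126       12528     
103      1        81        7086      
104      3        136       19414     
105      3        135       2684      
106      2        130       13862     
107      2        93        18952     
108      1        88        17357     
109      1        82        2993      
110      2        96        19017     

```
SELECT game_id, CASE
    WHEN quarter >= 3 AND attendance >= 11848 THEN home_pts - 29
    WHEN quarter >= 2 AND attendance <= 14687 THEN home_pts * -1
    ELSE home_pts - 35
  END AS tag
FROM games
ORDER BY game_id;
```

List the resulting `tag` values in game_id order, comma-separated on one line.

101, 82, 91, 46, 107, -135, -130, 58, 53, 47, 61

game_id=100: ELSE → 101
game_id=101: ELSE → 82
game_id=102: ELSE → 91
game_id=103: ELSE → 46
game_id=104: quarter >= 3 AND attendance >= 11848 → 107
game_id=105: quarter >= 2 AND attendance <= 14687 → -135
game_id=106: quarter >= 2 AND attendance <= 14687 → -130
game_id=107: ELSE → 58
game_id=108: ELSE → 53
game_id=109: ELSE → 47
game_id=110: ELSE → 61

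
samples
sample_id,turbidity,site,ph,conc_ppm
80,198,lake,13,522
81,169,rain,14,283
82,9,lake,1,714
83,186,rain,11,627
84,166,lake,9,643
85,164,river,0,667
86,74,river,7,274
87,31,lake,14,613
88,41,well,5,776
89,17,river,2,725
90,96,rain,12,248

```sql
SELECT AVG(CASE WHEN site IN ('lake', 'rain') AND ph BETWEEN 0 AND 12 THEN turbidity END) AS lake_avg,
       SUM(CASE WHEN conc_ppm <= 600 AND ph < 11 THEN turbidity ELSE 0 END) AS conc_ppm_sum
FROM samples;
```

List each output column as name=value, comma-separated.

[lake_avg: site IN ('lake', 'rain') AND ph BETWEEN 0 AND 12]
sample_id=80: ✗
sample_id=81: ✗
sample_id=82: ✓ → 9
sample_id=83: ✓ → 186
sample_id=84: ✓ → 166
sample_id=85: ✗
sample_id=86: ✗
sample_id=87: ✗
sample_id=88: ✗
sample_id=89: ✗
sample_id=90: ✓ → 96
lake_avg = (9 + 186 + 166 + 96) / 4 = 114.25
—
[conc_ppm_sum: conc_ppm <= 600 AND ph < 11]
sample_id=80: ✗
sample_id=81: ✗
sample_id=82: ✗
sample_id=83: ✗
sample_id=84: ✗
sample_id=85: ✗
sample_id=86: ✓ → 74
sample_id=87: ✗
sample_id=88: ✗
sample_id=89: ✗
sample_id=90: ✗
conc_ppm_sum = 74

lake_avg=114.25, conc_ppm_sum=74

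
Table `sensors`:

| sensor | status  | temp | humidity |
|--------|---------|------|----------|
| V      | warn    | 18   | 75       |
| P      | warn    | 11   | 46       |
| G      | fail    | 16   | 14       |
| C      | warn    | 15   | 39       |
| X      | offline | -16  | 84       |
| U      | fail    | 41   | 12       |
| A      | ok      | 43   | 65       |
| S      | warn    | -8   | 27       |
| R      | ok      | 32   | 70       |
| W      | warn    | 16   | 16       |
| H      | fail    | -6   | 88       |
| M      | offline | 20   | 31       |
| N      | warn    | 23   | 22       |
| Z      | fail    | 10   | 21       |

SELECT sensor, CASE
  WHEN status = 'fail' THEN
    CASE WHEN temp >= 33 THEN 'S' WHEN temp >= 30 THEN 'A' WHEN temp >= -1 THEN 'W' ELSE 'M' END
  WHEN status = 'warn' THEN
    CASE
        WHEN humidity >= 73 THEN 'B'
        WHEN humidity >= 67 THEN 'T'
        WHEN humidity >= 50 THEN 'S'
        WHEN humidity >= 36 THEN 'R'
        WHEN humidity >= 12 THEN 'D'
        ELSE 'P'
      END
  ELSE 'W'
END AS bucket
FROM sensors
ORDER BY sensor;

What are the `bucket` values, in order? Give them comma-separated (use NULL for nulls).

sensor=A: status='ok' → outer ELSE → W
sensor=C: status='warn' → inner[humidity >= 36] → R
sensor=G: status='fail' → inner[temp >= -1] → W
sensor=H: status='fail' → inner[ELSE] → M
sensor=M: status='offline' → outer ELSE → W
sensor=N: status='warn' → inner[humidity >= 12] → D
sensor=P: status='warn' → inner[humidity >= 36] → R
sensor=R: status='ok' → outer ELSE → W
sensor=S: status='warn' → inner[humidity >= 12] → D
sensor=U: status='fail' → inner[temp >= 33] → S
sensor=V: status='warn' → inner[humidity >= 73] → B
sensor=W: status='warn' → inner[humidity >= 12] → D
sensor=X: status='offline' → outer ELSE → W
sensor=Z: status='fail' → inner[temp >= -1] → W

W, R, W, M, W, D, R, W, D, S, B, D, W, W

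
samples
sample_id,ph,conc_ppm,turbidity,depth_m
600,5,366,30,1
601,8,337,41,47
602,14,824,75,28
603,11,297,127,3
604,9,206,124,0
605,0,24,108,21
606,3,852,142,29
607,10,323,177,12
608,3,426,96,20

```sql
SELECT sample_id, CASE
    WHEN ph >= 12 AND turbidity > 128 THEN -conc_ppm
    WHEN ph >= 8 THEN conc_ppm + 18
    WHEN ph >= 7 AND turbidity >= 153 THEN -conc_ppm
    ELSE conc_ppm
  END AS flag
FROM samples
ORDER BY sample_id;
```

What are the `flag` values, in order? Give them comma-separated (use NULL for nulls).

sample_id=600: ELSE → 366
sample_id=601: ph >= 8 → 355
sample_id=602: ph >= 8 → 842
sample_id=603: ph >= 8 → 315
sample_id=604: ph >= 8 → 224
sample_id=605: ELSE → 24
sample_id=606: ELSE → 852
sample_id=607: ph >= 8 → 341
sample_id=608: ELSE → 426

366, 355, 842, 315, 224, 24, 852, 341, 426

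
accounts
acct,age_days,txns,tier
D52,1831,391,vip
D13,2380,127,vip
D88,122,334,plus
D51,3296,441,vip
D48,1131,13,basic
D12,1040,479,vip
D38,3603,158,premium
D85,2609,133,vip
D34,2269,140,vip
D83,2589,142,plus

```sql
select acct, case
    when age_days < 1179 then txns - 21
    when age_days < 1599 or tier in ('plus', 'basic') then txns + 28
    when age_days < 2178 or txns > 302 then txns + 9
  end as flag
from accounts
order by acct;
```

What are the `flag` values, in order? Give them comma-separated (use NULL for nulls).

458, NULL, NULL, NULL, -8, 450, 400, 170, NULL, 313

acct=D12: age_days < 1179 → 458
acct=D13: (no match → NULL) → NULL
acct=D34: (no match → NULL) → NULL
acct=D38: (no match → NULL) → NULL
acct=D48: age_days < 1179 → -8
acct=D51: age_days < 2178 or txns > 302 → 450
acct=D52: age_days < 2178 or txns > 302 → 400
acct=D83: age_days < 1599 or tier in ('plus', 'basic') → 170
acct=D85: (no match → NULL) → NULL
acct=D88: age_days < 1179 → 313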